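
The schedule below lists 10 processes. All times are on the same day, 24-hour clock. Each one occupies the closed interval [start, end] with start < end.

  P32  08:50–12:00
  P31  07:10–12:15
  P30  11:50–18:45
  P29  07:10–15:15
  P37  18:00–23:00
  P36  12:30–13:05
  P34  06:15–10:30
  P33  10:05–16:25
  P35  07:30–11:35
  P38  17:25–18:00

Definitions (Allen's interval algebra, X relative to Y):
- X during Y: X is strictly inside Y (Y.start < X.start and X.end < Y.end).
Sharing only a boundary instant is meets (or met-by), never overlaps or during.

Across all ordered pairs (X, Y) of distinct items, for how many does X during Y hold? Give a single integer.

8

Checking all 90 ordered pairs for relation 'during'; matching pairs in alphabetical order:
(P32, P29): P32 during P29 ✓
(P32, P31): P32 during P31 ✓
(P35, P29): P35 during P29 ✓
(P35, P31): P35 during P31 ✓
(P36, P29): P36 during P29 ✓
(P36, P30): P36 during P30 ✓
(P36, P33): P36 during P33 ✓
(P38, P30): P38 during P30 ✓
Count: 8.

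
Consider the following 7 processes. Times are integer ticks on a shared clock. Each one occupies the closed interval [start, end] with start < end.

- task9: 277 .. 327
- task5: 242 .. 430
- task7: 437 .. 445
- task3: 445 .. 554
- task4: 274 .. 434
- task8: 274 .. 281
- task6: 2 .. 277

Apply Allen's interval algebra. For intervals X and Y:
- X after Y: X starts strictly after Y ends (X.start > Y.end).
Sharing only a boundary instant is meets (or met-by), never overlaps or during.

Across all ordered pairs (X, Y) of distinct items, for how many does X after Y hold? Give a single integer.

Checking all 42 ordered pairs for relation 'after'; matching pairs in alphabetical order:
(task3, task4): task3 after task4 ✓
(task3, task5): task3 after task5 ✓
(task3, task6): task3 after task6 ✓
(task3, task8): task3 after task8 ✓
(task3, task9): task3 after task9 ✓
(task7, task4): task7 after task4 ✓
(task7, task5): task7 after task5 ✓
(task7, task6): task7 after task6 ✓
(task7, task8): task7 after task8 ✓
(task7, task9): task7 after task9 ✓
Count: 10.

10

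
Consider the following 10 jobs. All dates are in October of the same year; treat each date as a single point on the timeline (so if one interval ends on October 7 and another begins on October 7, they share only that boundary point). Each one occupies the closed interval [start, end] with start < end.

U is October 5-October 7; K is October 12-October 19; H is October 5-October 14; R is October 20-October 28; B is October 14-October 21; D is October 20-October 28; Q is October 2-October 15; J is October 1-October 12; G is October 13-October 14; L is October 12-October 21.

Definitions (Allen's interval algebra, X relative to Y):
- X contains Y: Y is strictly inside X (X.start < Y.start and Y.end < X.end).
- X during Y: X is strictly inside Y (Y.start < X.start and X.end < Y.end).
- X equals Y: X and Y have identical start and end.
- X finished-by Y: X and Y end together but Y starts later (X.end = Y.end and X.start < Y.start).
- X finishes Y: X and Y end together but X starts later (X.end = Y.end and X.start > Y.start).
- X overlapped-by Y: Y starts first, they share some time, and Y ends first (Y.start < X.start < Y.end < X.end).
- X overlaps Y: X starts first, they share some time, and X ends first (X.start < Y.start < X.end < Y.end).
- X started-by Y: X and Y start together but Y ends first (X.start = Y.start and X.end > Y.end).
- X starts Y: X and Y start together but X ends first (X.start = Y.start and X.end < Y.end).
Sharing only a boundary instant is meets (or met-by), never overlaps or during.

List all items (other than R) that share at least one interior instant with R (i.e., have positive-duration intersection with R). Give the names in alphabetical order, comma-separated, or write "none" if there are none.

B, D, L

Target R = [October 20, October 28].
B [October 14, October 21] → overlaps → yes.
D [October 20, October 28] → equals → yes.
G [October 13, October 14] → before → no.
H [October 5, October 14] → before → no.
J [October 1, October 12] → before → no.
K [October 12, October 19] → before → no.
L [October 12, October 21] → overlaps → yes.
Q [October 2, October 15] → before → no.
U [October 5, October 7] → before → no.
Result: B, D, L.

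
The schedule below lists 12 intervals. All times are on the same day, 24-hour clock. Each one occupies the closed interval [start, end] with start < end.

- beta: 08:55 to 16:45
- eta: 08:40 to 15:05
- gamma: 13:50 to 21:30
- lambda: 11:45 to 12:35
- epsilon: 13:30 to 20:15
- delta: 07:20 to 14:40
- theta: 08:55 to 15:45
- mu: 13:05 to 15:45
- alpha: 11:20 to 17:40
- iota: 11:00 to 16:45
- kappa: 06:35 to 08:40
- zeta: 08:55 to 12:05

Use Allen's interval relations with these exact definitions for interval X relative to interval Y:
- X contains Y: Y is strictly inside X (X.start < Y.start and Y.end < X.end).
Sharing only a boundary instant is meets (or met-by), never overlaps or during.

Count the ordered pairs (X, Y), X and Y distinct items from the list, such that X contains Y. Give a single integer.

Checking all 132 ordered pairs for relation 'contains'; matching pairs in alphabetical order:
(alpha, lambda): alpha contains lambda ✓
(alpha, mu): alpha contains mu ✓
(beta, lambda): beta contains lambda ✓
(beta, mu): beta contains mu ✓
(delta, lambda): delta contains lambda ✓
(delta, zeta): delta contains zeta ✓
(eta, lambda): eta contains lambda ✓
(eta, zeta): eta contains zeta ✓
(iota, lambda): iota contains lambda ✓
(iota, mu): iota contains mu ✓
(theta, lambda): theta contains lambda ✓
Count: 11.

11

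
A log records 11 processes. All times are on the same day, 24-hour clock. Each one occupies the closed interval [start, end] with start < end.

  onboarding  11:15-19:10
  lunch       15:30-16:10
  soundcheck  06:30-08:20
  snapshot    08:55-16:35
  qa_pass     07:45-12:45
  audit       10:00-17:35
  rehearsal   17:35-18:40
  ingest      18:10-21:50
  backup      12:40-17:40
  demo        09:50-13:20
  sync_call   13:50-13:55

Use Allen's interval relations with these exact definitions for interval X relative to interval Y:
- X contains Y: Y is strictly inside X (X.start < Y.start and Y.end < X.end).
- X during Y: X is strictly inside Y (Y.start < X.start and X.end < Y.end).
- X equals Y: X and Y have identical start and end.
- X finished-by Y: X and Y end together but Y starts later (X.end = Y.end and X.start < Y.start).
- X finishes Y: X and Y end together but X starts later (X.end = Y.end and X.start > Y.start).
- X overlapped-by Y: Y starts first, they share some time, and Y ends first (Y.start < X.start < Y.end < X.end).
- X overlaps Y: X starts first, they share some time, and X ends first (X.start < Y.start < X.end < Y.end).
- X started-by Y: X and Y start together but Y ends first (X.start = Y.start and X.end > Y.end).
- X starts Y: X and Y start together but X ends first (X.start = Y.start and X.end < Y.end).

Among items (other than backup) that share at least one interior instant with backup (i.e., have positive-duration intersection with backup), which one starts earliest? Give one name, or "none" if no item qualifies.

qa_pass

Target backup = [12:40, 17:40].
audit [10:00, 17:35] → overlaps → candidate.
demo [09:50, 13:20] → overlaps → candidate.
ingest [18:10, 21:50] → after → excluded.
lunch [15:30, 16:10] → during → candidate.
onboarding [11:15, 19:10] → contains → candidate.
qa_pass [07:45, 12:45] → overlaps → candidate.
rehearsal [17:35, 18:40] → overlapped-by → candidate.
snapshot [08:55, 16:35] → overlaps → candidate.
soundcheck [06:30, 08:20] → before → excluded.
sync_call [13:50, 13:55] → during → candidate.
Among candidates, earliest start is 07:45 → qa_pass.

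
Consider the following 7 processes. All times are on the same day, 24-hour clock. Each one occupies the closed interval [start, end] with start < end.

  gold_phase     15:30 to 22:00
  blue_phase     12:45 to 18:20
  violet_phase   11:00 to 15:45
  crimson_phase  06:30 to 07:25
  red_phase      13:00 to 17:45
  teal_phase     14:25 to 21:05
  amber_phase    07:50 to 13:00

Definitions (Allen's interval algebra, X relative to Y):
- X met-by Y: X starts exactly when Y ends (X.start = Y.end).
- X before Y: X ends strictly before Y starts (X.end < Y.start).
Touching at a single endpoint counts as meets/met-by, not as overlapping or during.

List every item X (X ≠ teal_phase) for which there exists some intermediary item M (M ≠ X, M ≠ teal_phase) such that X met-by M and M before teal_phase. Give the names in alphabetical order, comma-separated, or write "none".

red_phase

Target teal_phase = [14:25, 21:05].
Intermediaries M with M before teal_phase: amber_phase, crimson_phase.
Via amber_phase — items with X met-by amber_phase: red_phase.
Via crimson_phase — items with X met-by crimson_phase: none.
Union: red_phase.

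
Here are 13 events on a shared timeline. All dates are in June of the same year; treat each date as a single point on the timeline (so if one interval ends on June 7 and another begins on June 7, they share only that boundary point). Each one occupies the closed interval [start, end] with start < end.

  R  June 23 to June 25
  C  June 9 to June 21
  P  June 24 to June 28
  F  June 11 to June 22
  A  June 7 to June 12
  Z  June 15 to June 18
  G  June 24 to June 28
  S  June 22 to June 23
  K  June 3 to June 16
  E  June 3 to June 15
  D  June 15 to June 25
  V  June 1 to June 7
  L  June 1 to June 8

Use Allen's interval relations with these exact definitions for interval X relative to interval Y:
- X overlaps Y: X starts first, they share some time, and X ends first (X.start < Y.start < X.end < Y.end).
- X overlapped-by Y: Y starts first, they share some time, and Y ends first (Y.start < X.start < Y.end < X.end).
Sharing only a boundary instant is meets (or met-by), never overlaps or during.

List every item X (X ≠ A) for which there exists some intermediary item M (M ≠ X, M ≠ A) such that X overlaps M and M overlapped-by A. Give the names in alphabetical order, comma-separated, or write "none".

Target A = [June 7, June 12].
Intermediaries M with M overlapped-by A: C, F.
Via C — items with X overlaps C: E, K.
Via F — items with X overlaps F: C, E, K.
Union: C, E, K.

C, E, K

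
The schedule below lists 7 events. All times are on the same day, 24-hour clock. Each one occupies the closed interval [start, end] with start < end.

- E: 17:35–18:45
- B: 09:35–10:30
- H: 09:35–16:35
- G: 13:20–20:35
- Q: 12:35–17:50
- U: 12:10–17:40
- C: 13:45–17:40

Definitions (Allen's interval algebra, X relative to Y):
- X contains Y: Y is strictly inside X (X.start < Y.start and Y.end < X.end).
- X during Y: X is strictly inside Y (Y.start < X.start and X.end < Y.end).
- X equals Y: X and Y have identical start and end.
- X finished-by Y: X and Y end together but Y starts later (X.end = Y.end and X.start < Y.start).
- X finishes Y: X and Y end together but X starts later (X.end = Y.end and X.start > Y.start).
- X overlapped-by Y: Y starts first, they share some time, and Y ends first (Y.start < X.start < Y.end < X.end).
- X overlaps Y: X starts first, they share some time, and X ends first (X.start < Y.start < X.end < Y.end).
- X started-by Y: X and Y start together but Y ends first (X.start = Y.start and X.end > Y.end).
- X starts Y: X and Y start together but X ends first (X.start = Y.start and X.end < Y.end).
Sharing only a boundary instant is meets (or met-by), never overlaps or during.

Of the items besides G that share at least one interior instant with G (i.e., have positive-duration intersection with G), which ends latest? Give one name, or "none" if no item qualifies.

Target G = [13:20, 20:35].
B [09:35, 10:30] → before → excluded.
C [13:45, 17:40] → during → candidate.
E [17:35, 18:45] → during → candidate.
H [09:35, 16:35] → overlaps → candidate.
Q [12:35, 17:50] → overlaps → candidate.
U [12:10, 17:40] → overlaps → candidate.
Among candidates, latest end is 18:45 → E.

E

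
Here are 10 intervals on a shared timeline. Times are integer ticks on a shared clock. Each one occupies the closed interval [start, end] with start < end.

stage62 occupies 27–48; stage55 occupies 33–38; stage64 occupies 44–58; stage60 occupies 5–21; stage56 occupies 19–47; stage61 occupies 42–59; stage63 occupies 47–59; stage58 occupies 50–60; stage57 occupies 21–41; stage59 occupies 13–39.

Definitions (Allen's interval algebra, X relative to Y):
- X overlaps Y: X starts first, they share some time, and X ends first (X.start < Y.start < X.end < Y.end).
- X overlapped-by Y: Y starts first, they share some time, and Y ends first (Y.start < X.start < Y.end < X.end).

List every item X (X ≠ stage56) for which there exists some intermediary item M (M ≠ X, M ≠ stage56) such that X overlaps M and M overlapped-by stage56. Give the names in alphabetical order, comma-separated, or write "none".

stage57, stage59, stage62

Target stage56 = [19, 47].
Intermediaries M with M overlapped-by stage56: stage61, stage62, stage64.
Via stage61 — items with X overlaps stage61: stage62.
Via stage62 — items with X overlaps stage62: stage57, stage59.
Via stage64 — items with X overlaps stage64: stage62.
Union: stage57, stage59, stage62.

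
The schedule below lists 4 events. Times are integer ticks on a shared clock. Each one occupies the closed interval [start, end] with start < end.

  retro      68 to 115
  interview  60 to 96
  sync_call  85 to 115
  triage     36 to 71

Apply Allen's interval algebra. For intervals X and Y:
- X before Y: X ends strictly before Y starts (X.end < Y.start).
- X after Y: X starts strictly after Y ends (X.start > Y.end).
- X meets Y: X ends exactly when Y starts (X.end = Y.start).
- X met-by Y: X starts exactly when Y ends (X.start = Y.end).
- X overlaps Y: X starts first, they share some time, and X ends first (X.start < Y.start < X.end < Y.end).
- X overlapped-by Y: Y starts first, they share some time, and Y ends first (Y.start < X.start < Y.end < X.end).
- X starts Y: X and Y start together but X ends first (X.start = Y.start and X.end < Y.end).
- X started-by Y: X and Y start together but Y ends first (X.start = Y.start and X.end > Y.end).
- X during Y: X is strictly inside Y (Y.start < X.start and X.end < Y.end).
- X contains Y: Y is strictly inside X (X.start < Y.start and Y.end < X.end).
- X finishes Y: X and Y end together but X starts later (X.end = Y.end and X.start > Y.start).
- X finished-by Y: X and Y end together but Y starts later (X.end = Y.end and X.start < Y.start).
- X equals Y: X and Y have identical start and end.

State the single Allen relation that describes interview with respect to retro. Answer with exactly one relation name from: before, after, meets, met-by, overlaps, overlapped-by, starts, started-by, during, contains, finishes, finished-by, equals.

interview = [60, 96]; retro = [68, 115].
Compare endpoints: interview.start < retro.start, interview.start < retro.end, interview.end > retro.start, interview.end < retro.end.
That pattern is 'overlaps'.

overlaps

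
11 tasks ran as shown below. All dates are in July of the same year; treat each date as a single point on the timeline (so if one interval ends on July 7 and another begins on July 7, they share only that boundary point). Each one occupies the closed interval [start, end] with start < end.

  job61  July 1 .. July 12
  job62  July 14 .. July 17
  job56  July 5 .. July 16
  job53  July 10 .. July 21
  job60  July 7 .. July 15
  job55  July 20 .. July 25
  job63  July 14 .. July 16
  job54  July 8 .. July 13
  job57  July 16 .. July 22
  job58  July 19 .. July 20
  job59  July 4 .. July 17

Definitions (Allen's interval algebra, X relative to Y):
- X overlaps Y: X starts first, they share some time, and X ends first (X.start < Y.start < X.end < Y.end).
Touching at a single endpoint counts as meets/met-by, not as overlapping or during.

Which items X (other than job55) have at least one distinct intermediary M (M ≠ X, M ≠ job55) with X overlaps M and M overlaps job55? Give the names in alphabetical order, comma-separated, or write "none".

job53, job54, job56, job59, job60, job61, job62

Target job55 = [July 20, July 25].
Intermediaries M with M overlaps job55: job53, job57.
Via job53 — items with X overlaps job53: job54, job56, job59, job60, job61.
Via job57 — items with X overlaps job57: job53, job59, job62.
Union: job53, job54, job56, job59, job60, job61, job62.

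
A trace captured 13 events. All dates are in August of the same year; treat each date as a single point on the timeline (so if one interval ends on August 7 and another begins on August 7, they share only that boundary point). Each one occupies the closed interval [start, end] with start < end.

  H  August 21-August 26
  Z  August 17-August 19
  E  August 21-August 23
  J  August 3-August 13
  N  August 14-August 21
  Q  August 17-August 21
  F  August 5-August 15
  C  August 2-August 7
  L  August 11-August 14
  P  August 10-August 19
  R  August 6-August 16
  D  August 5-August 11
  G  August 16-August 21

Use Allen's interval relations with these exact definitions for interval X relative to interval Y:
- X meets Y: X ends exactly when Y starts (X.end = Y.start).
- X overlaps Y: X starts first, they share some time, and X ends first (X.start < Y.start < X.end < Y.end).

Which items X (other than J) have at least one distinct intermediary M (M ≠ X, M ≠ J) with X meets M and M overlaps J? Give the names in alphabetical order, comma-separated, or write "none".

none

Target J = [August 3, August 13].
Intermediaries M with M overlaps J: C.
Via C — items with X meets C: none.
Union: none.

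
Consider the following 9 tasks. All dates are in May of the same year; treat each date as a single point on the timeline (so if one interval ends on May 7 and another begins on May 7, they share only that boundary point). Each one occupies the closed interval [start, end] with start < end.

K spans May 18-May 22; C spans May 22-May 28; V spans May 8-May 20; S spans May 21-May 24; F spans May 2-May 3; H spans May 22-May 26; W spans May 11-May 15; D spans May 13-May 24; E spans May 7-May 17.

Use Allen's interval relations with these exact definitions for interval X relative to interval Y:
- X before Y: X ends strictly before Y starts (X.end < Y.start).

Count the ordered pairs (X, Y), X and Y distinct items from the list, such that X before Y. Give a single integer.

19

Checking all 72 ordered pairs for relation 'before'; matching pairs in alphabetical order:
(E, C): E before C ✓
(E, H): E before H ✓
(E, K): E before K ✓
(E, S): E before S ✓
(F, C): F before C ✓
(F, D): F before D ✓
(F, E): F before E ✓
(F, H): F before H ✓
(F, K): F before K ✓
(F, S): F before S ✓
(F, V): F before V ✓
(F, W): F before W ✓
(V, C): V before C ✓
(V, H): V before H ✓
(V, S): V before S ✓
(W, C): W before C ✓
(W, H): W before H ✓
(W, K): W before K ✓
(W, S): W before S ✓
Count: 19.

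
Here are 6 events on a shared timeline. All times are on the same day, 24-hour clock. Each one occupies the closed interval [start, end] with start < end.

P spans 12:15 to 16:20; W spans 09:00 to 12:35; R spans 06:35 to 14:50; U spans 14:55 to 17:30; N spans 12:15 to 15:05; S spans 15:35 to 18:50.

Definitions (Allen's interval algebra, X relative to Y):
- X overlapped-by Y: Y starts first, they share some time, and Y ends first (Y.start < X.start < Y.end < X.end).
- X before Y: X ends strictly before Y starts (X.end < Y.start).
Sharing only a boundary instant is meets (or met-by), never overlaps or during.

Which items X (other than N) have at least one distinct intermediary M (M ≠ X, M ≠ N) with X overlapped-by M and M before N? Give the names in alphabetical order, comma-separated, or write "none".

none

Target N = [12:15, 15:05].
Intermediaries M with M before N: none.
Union: none.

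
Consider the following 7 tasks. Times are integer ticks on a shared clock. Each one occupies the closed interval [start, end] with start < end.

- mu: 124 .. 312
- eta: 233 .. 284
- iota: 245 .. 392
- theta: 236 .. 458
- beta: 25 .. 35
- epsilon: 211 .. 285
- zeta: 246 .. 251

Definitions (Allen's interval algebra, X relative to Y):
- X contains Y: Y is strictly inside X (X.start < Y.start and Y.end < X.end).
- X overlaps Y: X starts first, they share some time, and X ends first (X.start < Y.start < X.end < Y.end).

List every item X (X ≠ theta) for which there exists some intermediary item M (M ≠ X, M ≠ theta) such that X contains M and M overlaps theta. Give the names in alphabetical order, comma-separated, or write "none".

Target theta = [236, 458].
Intermediaries M with M overlaps theta: epsilon, eta, mu.
Via epsilon — items with X contains epsilon: mu.
Via eta — items with X contains eta: epsilon, mu.
Via mu — items with X contains mu: none.
Union: epsilon, mu.

epsilon, mu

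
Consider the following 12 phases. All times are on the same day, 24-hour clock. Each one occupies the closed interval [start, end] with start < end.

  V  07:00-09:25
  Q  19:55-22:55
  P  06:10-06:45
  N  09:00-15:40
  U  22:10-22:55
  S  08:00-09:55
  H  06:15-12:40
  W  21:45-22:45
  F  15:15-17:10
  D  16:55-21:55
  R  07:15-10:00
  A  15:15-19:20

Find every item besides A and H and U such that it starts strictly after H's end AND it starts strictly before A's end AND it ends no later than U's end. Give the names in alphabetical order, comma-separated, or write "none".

D, F

Conditions: its start is strictly after H's end (X.start > 12:40) AND its start is strictly before A's end (X.start < 19:20) AND its end is no later than U's end (X.end <= 22:55).
D: start 16:55 > 12:40? ✓; start 16:55 < 19:20? ✓; end 21:55 <= 22:55? ✓ → yes.
F: start 15:15 > 12:40? ✓; start 15:15 < 19:20? ✓; end 17:10 <= 22:55? ✓ → yes.
N: start 09:00 > 12:40? ✗; start 09:00 < 19:20? ✓; end 15:40 <= 22:55? ✓ → no.
P: start 06:10 > 12:40? ✗; start 06:10 < 19:20? ✓; end 06:45 <= 22:55? ✓ → no.
Q: start 19:55 > 12:40? ✓; start 19:55 < 19:20? ✗; end 22:55 <= 22:55? ✓ → no.
R: start 07:15 > 12:40? ✗; start 07:15 < 19:20? ✓; end 10:00 <= 22:55? ✓ → no.
S: start 08:00 > 12:40? ✗; start 08:00 < 19:20? ✓; end 09:55 <= 22:55? ✓ → no.
V: start 07:00 > 12:40? ✗; start 07:00 < 19:20? ✓; end 09:25 <= 22:55? ✓ → no.
W: start 21:45 > 12:40? ✓; start 21:45 < 19:20? ✗; end 22:45 <= 22:55? ✓ → no.
Result: D, F.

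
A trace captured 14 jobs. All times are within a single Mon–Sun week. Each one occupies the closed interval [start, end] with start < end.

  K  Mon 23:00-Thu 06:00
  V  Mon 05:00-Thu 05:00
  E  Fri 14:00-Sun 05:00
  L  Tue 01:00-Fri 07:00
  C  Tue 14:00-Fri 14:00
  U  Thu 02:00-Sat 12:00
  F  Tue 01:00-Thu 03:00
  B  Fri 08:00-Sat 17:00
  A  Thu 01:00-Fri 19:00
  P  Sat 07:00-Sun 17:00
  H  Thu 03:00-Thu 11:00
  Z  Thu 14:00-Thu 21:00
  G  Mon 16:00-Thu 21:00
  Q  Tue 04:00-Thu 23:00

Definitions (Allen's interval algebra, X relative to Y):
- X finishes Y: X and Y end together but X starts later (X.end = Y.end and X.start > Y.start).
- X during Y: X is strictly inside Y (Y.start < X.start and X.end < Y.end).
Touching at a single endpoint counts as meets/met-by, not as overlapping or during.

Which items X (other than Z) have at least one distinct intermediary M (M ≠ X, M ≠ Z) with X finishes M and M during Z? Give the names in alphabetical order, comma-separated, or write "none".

Target Z = [Thu 14:00, Thu 21:00].
Intermediaries M with M during Z: none.
Union: none.

none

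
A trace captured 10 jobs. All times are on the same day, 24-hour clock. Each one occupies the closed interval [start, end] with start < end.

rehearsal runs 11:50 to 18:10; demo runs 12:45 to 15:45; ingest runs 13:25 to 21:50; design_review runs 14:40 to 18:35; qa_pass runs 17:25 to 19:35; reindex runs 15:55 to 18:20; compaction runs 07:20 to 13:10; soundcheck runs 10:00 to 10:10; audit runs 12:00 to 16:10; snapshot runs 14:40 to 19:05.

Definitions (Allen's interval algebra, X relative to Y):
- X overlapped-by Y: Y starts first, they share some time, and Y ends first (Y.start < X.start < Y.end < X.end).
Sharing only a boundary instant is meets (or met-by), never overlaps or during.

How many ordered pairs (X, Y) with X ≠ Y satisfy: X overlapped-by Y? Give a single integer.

18

Checking all 90 ordered pairs for relation 'overlapped-by'; matching pairs in alphabetical order:
(audit, compaction): audit overlapped-by compaction ✓
(demo, compaction): demo overlapped-by compaction ✓
(design_review, audit): design_review overlapped-by audit ✓
(design_review, demo): design_review overlapped-by demo ✓
(design_review, rehearsal): design_review overlapped-by rehearsal ✓
(ingest, audit): ingest overlapped-by audit ✓
(ingest, demo): ingest overlapped-by demo ✓
(ingest, rehearsal): ingest overlapped-by rehearsal ✓
(qa_pass, design_review): qa_pass overlapped-by design_review ✓
(qa_pass, rehearsal): qa_pass overlapped-by rehearsal ✓
(qa_pass, reindex): qa_pass overlapped-by reindex ✓
(qa_pass, snapshot): qa_pass overlapped-by snapshot ✓
(rehearsal, compaction): rehearsal overlapped-by compaction ✓
(reindex, audit): reindex overlapped-by audit ✓
(reindex, rehearsal): reindex overlapped-by rehearsal ✓
(snapshot, audit): snapshot overlapped-by audit ✓
(snapshot, demo): snapshot overlapped-by demo ✓
(snapshot, rehearsal): snapshot overlapped-by rehearsal ✓
Count: 18.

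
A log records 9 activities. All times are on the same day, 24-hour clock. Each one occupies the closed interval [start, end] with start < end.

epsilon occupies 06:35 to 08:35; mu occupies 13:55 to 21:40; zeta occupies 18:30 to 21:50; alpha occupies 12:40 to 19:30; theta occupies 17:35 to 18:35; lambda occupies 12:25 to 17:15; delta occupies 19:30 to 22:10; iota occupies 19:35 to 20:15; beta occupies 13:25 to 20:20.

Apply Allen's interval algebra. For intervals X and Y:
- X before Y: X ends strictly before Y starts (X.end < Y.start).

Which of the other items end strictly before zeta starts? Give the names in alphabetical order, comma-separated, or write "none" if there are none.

Target zeta = [18:30, 21:50].
alpha [12:40, 19:30] → overlaps → no.
beta [13:25, 20:20] → overlaps → no.
delta [19:30, 22:10] → overlapped-by → no.
epsilon [06:35, 08:35] → before → yes.
iota [19:35, 20:15] → during → no.
lambda [12:25, 17:15] → before → yes.
mu [13:55, 21:40] → overlaps → no.
theta [17:35, 18:35] → overlaps → no.
Result: epsilon, lambda.

epsilon, lambda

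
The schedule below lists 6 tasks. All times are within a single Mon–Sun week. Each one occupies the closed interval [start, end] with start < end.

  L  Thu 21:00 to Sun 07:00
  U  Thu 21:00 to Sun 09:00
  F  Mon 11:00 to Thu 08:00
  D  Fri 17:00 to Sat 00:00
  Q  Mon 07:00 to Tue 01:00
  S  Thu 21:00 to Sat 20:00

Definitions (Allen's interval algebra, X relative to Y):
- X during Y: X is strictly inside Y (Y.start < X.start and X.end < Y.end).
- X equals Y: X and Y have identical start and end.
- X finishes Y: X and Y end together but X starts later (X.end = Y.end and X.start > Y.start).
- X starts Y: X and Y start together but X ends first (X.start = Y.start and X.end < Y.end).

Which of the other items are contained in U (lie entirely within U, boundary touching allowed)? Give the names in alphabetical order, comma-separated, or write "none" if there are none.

Target U = [Thu 21:00, Sun 09:00].
D [Fri 17:00, Sat 00:00] → during → yes.
F [Mon 11:00, Thu 08:00] → before → no.
L [Thu 21:00, Sun 07:00] → starts → yes.
Q [Mon 07:00, Tue 01:00] → before → no.
S [Thu 21:00, Sat 20:00] → starts → yes.
Result: D, L, S.

D, L, S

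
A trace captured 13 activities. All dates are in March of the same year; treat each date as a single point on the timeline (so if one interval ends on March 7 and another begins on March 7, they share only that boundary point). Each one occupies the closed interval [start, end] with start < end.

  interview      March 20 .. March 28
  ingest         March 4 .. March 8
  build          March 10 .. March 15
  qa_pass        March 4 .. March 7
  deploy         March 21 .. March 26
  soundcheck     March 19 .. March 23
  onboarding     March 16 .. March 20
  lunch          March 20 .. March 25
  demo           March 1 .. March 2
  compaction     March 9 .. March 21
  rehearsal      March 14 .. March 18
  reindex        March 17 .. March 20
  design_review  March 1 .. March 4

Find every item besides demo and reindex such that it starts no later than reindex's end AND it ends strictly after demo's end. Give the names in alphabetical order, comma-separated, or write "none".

Conditions: its start is no later than reindex's end (X.start <= March 20) AND its end is strictly after demo's end (X.end > March 2).
build: start March 10 <= March 20? ✓; end March 15 > March 2? ✓ → yes.
compaction: start March 9 <= March 20? ✓; end March 21 > March 2? ✓ → yes.
deploy: start March 21 <= March 20? ✗; end March 26 > March 2? ✓ → no.
design_review: start March 1 <= March 20? ✓; end March 4 > March 2? ✓ → yes.
ingest: start March 4 <= March 20? ✓; end March 8 > March 2? ✓ → yes.
interview: start March 20 <= March 20? ✓; end March 28 > March 2? ✓ → yes.
lunch: start March 20 <= March 20? ✓; end March 25 > March 2? ✓ → yes.
onboarding: start March 16 <= March 20? ✓; end March 20 > March 2? ✓ → yes.
qa_pass: start March 4 <= March 20? ✓; end March 7 > March 2? ✓ → yes.
rehearsal: start March 14 <= March 20? ✓; end March 18 > March 2? ✓ → yes.
soundcheck: start March 19 <= March 20? ✓; end March 23 > March 2? ✓ → yes.
Result: build, compaction, design_review, ingest, interview, lunch, onboarding, qa_pass, rehearsal, soundcheck.

build, compaction, design_review, ingest, interview, lunch, onboarding, qa_pass, rehearsal, soundcheck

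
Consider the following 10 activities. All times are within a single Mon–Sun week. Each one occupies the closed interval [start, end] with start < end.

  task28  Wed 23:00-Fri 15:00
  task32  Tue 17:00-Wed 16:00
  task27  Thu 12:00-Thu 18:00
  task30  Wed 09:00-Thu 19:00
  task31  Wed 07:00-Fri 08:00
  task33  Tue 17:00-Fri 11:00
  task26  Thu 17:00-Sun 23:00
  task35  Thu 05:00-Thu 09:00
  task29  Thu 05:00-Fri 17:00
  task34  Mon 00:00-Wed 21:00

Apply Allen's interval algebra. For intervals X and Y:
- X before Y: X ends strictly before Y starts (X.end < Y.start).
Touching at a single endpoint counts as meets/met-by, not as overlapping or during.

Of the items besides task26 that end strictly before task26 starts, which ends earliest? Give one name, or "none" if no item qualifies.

Target task26 = [Thu 17:00, Sun 23:00].
task27 [Thu 12:00, Thu 18:00] → overlaps → excluded.
task28 [Wed 23:00, Fri 15:00] → overlaps → excluded.
task29 [Thu 05:00, Fri 17:00] → overlaps → excluded.
task30 [Wed 09:00, Thu 19:00] → overlaps → excluded.
task31 [Wed 07:00, Fri 08:00] → overlaps → excluded.
task32 [Tue 17:00, Wed 16:00] → before → candidate.
task33 [Tue 17:00, Fri 11:00] → overlaps → excluded.
task34 [Mon 00:00, Wed 21:00] → before → candidate.
task35 [Thu 05:00, Thu 09:00] → before → candidate.
Among candidates, earliest end is Wed 16:00 → task32.

task32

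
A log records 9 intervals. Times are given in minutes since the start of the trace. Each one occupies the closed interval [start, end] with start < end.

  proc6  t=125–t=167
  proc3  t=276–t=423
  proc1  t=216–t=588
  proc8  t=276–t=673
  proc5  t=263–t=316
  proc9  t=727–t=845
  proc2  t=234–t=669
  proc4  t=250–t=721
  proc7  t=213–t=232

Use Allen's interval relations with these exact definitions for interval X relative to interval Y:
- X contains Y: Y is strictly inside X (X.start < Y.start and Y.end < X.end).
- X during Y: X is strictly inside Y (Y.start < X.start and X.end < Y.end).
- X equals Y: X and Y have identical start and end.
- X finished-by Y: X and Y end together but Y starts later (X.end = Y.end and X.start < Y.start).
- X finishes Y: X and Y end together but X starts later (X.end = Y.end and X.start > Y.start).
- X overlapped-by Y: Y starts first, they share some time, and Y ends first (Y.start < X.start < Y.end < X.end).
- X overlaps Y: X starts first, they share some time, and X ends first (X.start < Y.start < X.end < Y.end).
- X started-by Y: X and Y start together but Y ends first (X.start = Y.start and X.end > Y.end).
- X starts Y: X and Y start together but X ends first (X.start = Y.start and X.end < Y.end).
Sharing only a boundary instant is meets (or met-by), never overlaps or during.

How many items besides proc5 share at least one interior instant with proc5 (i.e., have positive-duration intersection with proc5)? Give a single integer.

5

Target proc5 = [t=263, t=316].
proc1 [t=216, t=588] → contains → counts.
proc2 [t=234, t=669] → contains → counts.
proc3 [t=276, t=423] → overlapped-by → counts.
proc4 [t=250, t=721] → contains → counts.
proc6 [t=125, t=167] → before → no.
proc7 [t=213, t=232] → before → no.
proc8 [t=276, t=673] → overlapped-by → counts.
proc9 [t=727, t=845] → after → no.
Total: 5.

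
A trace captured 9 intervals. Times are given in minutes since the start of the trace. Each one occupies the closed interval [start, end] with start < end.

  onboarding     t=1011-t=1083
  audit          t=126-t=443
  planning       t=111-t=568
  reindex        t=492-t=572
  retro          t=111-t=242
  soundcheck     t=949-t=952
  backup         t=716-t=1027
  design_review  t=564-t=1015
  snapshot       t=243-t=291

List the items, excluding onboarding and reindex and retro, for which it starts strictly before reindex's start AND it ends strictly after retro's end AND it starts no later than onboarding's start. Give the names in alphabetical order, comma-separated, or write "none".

Conditions: its start is strictly before reindex's start (X.start < t=492) AND its end is strictly after retro's end (X.end > t=242) AND its start is no later than onboarding's start (X.start <= t=1011).
audit: start t=126 < t=492? ✓; end t=443 > t=242? ✓; start t=126 <= t=1011? ✓ → yes.
backup: start t=716 < t=492? ✗; end t=1027 > t=242? ✓; start t=716 <= t=1011? ✓ → no.
design_review: start t=564 < t=492? ✗; end t=1015 > t=242? ✓; start t=564 <= t=1011? ✓ → no.
planning: start t=111 < t=492? ✓; end t=568 > t=242? ✓; start t=111 <= t=1011? ✓ → yes.
snapshot: start t=243 < t=492? ✓; end t=291 > t=242? ✓; start t=243 <= t=1011? ✓ → yes.
soundcheck: start t=949 < t=492? ✗; end t=952 > t=242? ✓; start t=949 <= t=1011? ✓ → no.
Result: audit, planning, snapshot.

audit, planning, snapshot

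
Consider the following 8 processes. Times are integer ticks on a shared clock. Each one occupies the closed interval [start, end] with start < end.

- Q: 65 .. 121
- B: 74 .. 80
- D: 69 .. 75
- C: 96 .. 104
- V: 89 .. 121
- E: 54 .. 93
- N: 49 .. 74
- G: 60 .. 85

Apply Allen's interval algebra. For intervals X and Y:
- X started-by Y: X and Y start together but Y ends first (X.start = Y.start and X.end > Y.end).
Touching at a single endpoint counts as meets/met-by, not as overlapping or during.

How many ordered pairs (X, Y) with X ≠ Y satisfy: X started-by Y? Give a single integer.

Checking all 56 ordered pairs for relation 'started-by'; matching pairs in alphabetical order:
No pair satisfies it.
Count: 0.

0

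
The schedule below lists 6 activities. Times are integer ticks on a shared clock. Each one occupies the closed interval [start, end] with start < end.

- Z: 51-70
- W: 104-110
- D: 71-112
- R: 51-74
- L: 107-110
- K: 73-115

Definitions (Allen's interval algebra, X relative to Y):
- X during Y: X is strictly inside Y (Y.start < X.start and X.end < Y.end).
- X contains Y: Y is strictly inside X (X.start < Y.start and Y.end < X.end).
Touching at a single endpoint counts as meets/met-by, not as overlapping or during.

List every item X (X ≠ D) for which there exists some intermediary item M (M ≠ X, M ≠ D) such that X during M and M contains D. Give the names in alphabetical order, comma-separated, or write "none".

none

Target D = [71, 112].
Intermediaries M with M contains D: none.
Union: none.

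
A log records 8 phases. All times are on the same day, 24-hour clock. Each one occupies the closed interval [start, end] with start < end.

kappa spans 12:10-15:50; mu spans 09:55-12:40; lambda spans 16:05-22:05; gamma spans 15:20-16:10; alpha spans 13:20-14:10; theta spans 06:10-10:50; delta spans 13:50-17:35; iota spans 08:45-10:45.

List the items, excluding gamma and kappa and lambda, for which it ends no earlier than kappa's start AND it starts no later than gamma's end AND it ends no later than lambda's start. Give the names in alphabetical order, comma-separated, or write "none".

alpha, mu

Conditions: its end is no earlier than kappa's start (X.end >= 12:10) AND its start is no later than gamma's end (X.start <= 16:10) AND its end is no later than lambda's start (X.end <= 16:05).
alpha: end 14:10 >= 12:10? ✓; start 13:20 <= 16:10? ✓; end 14:10 <= 16:05? ✓ → yes.
delta: end 17:35 >= 12:10? ✓; start 13:50 <= 16:10? ✓; end 17:35 <= 16:05? ✗ → no.
iota: end 10:45 >= 12:10? ✗; start 08:45 <= 16:10? ✓; end 10:45 <= 16:05? ✓ → no.
mu: end 12:40 >= 12:10? ✓; start 09:55 <= 16:10? ✓; end 12:40 <= 16:05? ✓ → yes.
theta: end 10:50 >= 12:10? ✗; start 06:10 <= 16:10? ✓; end 10:50 <= 16:05? ✓ → no.
Result: alpha, mu.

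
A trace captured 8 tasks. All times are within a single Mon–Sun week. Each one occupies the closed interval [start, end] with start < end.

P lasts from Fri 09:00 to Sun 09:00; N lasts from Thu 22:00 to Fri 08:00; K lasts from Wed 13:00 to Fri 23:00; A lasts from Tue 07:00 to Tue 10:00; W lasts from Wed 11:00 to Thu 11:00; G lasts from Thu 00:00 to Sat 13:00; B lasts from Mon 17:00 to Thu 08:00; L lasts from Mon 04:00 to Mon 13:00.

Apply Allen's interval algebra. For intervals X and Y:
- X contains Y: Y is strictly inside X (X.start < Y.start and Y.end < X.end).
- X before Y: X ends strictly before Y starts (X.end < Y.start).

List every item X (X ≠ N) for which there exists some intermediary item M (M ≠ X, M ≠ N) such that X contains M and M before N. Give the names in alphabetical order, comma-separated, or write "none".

Target N = [Thu 22:00, Fri 08:00].
Intermediaries M with M before N: A, B, L, W.
Via A — items with X contains A: B.
Via B — items with X contains B: none.
Via L — items with X contains L: none.
Via W — items with X contains W: none.
Union: B.

B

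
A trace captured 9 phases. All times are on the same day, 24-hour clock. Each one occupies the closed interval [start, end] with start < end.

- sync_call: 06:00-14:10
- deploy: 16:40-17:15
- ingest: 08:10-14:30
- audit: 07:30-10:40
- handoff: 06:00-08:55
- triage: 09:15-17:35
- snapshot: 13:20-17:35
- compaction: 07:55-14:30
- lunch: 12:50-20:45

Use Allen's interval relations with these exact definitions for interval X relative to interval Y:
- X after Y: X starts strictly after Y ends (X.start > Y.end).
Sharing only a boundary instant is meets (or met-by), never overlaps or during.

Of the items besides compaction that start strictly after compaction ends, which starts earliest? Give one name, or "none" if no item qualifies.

deploy

Target compaction = [07:55, 14:30].
audit [07:30, 10:40] → overlaps → excluded.
deploy [16:40, 17:15] → after → candidate.
handoff [06:00, 08:55] → overlaps → excluded.
ingest [08:10, 14:30] → finishes → excluded.
lunch [12:50, 20:45] → overlapped-by → excluded.
snapshot [13:20, 17:35] → overlapped-by → excluded.
sync_call [06:00, 14:10] → overlaps → excluded.
triage [09:15, 17:35] → overlapped-by → excluded.
Among candidates, earliest start is 16:40 → deploy.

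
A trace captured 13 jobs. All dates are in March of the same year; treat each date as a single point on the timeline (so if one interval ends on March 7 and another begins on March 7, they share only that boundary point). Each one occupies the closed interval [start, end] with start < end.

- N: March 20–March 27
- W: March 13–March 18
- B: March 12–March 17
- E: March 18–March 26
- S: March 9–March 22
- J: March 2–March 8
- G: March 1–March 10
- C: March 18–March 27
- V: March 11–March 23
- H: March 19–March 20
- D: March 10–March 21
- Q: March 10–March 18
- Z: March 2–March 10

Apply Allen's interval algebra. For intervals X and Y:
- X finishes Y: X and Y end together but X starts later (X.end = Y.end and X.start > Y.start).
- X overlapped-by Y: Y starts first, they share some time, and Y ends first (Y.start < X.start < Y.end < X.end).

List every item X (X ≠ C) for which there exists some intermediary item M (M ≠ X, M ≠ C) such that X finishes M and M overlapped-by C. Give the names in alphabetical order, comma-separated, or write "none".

none

Target C = [March 18, March 27].
Intermediaries M with M overlapped-by C: none.
Union: none.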